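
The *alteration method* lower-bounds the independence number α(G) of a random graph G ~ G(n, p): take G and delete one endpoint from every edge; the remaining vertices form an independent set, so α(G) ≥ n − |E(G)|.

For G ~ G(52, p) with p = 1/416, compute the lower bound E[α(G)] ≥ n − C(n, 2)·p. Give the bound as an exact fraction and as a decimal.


E[|E(G)|] = C(52, 2)·p = 1326 · (1/416) = 51/16.
E[α(G)] ≥ n − E[|E(G)|] = 52 − 51/16 = 781/16.
Numerically: ≈ 48.81250.
(This is only a lower bound; the true E[α(G)] may be larger.)

E[α(G)] ≥ 781/16 ≈ 48.81250.


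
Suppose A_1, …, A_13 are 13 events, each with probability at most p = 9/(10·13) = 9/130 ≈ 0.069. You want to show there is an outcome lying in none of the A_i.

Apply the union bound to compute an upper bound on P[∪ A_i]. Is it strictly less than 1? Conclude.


Union bound: P[∪_{i=1}^{13} A_i] ≤ Σ_i P[A_i] ≤ 13·p = 13·(9/130) = 9/10.
Numerically: 9/10 ≈ 0.900.
Is 9/10 < 1? YES.
Since P[∪ A_i] ≤ 9/10 < 1, the complement has P[∩ A_i^c] ≥ 1 − 9/10 = 1/10 > 0, so some outcome avoids every A_i.

13·p = 9/10 ≈ 0.900; existence CERTIFIED by the union bound.


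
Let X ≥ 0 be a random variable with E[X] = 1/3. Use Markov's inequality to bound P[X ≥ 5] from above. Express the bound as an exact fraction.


μ = E[X] = 1/3, a = 5.
Markov: P[X ≥ 5] ≤ μ/a = (1/3)/5 = 1/15.
Numerically: ≈ 0.067.
(Since a = 5 > μ = 0.333, the bound 1/15 is < 1 and informative.)

P[X ≥ 5] ≤ 1/15 ≈ 0.067.


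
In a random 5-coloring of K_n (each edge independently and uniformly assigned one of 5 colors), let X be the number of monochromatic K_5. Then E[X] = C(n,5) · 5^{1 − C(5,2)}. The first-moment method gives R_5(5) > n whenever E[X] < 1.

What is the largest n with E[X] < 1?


We need C(n, 5) · 5^{1 − 10} < 1, i.e. C(n, 5) < 5^{10 − 1} = 1953125.
Check values of n near the boundary:
  n = 47: C(47, 5) = 1533939; 1533939 < 1953125? YES
  n = 48: C(48, 5) = 1712304; 1712304 < 1953125? YES
  n = 49: C(49, 5) = 1906884; 1906884 < 1953125? YES
  n = 50: C(50, 5) = 2118760; 2118760 < 1953125? NO
  n = 51: C(51, 5) = 2349060; 2349060 < 1953125? NO
The largest n with C(n, 5) < 1953125 is n = 49 (where E[X] = 1906884/1953125 ≈ 0.97632). Hence R_5(5) > 49, i.e. R_5(5) ≥ 50.

Largest n = 49; hence R_5(5) > 49.


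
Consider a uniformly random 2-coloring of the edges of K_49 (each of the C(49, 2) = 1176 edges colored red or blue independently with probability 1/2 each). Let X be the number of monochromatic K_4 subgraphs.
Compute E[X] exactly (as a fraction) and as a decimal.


Let X = Σ_S X_S over the C(49, 4) = 211876 subsets S of size 4, where X_S = 1 if the K_4 on S is monochromatic.
For a fixed S, the K_4 on S has C(4, 2) = 6 edges. P[all 6 edges red] = (1/2)^6, and likewise for blue, so P[monochromatic] = 2·(1/2)^6 = 2^{1 − 6} = 1/32.
Summing: E[X] = C(49, 4) · 2^{1 − 6} = 211876 · 1/32 = 52969/8.
Numerically: E[X] ≈ 6621.125000.

E[X] = C(49,4)·2^(1−C(4,2)) = 52969/8 ≈ 6621.125000.


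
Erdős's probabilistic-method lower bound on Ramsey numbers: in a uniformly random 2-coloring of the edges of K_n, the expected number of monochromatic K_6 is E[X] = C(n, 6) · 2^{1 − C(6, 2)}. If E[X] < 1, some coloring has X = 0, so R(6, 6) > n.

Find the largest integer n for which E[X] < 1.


We need C(n, 6) · 2^{1 − 15} < 1, i.e. C(n, 6) < 2^{15 − 1} = 16384.
Check values of n near the boundary:
  n = 14: C(14, 6) = 3003; 3003 < 16384? YES
  n = 15: C(15, 6) = 5005; 5005 < 16384? YES
  n = 16: C(16, 6) = 8008; 8008 < 16384? YES
  n = 17: C(17, 6) = 12376; 12376 < 16384? YES
  n = 18: C(18, 6) = 18564; 18564 < 16384? NO
The largest n with C(n, 6) < 16384 is n = 17 (where E[X] = 1547/2048 ≈ 0.75537). Hence R(6, 6) > 17, i.e. R(6, 6) ≥ 18.

Largest n = 17; hence R(6, 6) > 17.


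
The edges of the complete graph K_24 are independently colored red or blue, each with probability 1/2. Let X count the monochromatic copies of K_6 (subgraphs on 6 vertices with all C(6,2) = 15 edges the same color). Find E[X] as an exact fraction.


Let X = Σ_S X_S over the C(24, 6) = 134596 subsets S of size 6, where X_S = 1 if the K_6 on S is monochromatic.
For a fixed S, the K_6 on S has C(6, 2) = 15 edges. P[all 15 edges red] = (1/2)^15, and likewise for blue, so P[monochromatic] = 2·(1/2)^15 = 2^{1 − 15} = 1/16384.
By linearity of expectation: E[X] = C(24, 6) · 2^{1 − 15} = 134596 · 1/16384 = 33649/4096.
Numerically: E[X] ≈ 8.215.

E[X] = C(24,6)·2^(1−C(6,2)) = 33649/4096 ≈ 8.215.


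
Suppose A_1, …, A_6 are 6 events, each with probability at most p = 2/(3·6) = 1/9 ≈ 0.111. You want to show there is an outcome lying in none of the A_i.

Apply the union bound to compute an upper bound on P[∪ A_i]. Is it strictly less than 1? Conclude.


Union bound: P[∪_{i=1}^{6} A_i] ≤ Σ_i P[A_i] ≤ 6·p = 6·(1/9) = 2/3.
Numerically: 2/3 ≈ 0.667.
Is 2/3 < 1? YES.
Since P[∪ A_i] ≤ 2/3 < 1, the complement has P[∩ A_i^c] ≥ 1 − 2/3 = 1/3 > 0, so some outcome avoids every A_i.

6·p = 2/3 ≈ 0.667; existence CERTIFIED by the union bound.


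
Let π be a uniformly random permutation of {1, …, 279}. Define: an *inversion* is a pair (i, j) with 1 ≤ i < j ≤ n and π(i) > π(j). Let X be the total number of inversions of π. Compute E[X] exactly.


Write X = Σ X_I over the C(279, 2) = 38781 pairs i < j, with X_I the indicator of one inversion.
There are 38781 indicators.
For each fixed pair i < j, the values π(i) and π(j) are two distinct elements of {1, …, 279} in uniformly random order; by symmetry P[π(i) > π(j)] = 1/2.
By linearity: E[X] = 38781 · (1/2) = C(279, 2) · (1/2) = 38781/2 = 38781/2 ≈ 19390.500.

E[X] = 38781/2 = 19390.500.


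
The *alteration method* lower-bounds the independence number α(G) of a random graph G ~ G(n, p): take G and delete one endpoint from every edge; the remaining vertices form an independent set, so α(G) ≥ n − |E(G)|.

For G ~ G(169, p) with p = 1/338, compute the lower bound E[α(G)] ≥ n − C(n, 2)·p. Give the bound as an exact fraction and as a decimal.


E[|E(G)|] = C(169, 2)·p = 14196 · (1/338) = 42.
E[α(G)] ≥ n − E[|E(G)|] = 169 − 42 = 127.
Numerically: ≈ 127.000.
(This is only a lower bound; the true E[α(G)] may be larger.)

E[α(G)] ≥ 127 ≈ 127.000.


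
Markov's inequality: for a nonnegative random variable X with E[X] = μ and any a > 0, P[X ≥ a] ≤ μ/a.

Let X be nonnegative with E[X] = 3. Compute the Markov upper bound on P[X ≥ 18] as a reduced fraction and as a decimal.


μ = E[X] = 3, a = 18.
Markov: P[X ≥ 18] ≤ μ/a = (3)/18 = 1/6.
Numerically: ≈ 0.166667.
(Since a = 18 > μ = 3.000000, the bound 1/6 is < 1 and informative.)

P[X ≥ 18] ≤ 1/6 ≈ 0.166667.


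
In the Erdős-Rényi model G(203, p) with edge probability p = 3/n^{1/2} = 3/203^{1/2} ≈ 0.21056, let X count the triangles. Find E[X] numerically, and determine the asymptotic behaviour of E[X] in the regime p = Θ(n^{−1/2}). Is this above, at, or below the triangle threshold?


Number of potential triangles: C(203, 3) = 1373701.
Each occurs with probability p³ ≈ (0.21056)³ ≈ 9.3351157e-03.
By linearity: E[X] = C(203, 3)·p³ ≈ 1373701 · 9.3351157e-03 ≈ 12823.65784.
Since α = 1/2 < 1, p = c/n^{1/2} ≫ 1/n is above the triangle threshold p ~ 1/n. Asymptotically E[X] ~ (c³/6)·n^{3(1−α)} = (3³/6)·n^{1.5} → ∞; triangles are abundant w.h.p.

E[X] ≈ 12823.65784; in regime p = Θ(1/n^{1/2}) E[X] diverges (above the triangle threshold p ~ 1/n).


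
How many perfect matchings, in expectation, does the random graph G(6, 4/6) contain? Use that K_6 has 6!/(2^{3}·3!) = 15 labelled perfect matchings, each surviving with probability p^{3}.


K_6 has 6!/(2^{3}·3!) = 15 labelled perfect matchings.
For each such perfect matching H, let X_H = 1 if all 3 edges of H are present in G. Then P[X_H = 1] = p^{3} = (2/3)^{3} = 8/27.
By linearity of expectation: E[X] = Σ_H E[X_H] = 15 · p^{3} = 15 · 8/27 = 40/9.
Numerically: E[X] ≈ 4.44.

E[X] = 15 · (2/3)^{3} = 40/9 ≈ 4.44.


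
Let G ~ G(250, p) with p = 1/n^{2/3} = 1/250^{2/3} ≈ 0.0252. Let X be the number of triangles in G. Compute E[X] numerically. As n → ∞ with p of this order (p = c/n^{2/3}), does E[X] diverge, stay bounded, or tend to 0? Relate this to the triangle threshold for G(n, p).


Number of potential triangles: C(250, 3) = 2573000.
Each occurs with probability p³ ≈ (0.0252)³ ≈ 1.600000e-05.
By linearity: E[X] = C(250, 3)·p³ ≈ 2573000 · 1.600000e-05 ≈ 41.1680.
Since α = 2/3 < 1, p = c/n^{2/3} ≫ 1/n is above the triangle threshold p ~ 1/n. Asymptotically E[X] ~ (c³/6)·n^{3(1−α)} = (1³/6)·n^{1} → ∞; triangles are abundant w.h.p.

E[X] ≈ 41.1680; in regime p = Θ(1/n^{2/3}) E[X] diverges (above the triangle threshold p ~ 1/n).


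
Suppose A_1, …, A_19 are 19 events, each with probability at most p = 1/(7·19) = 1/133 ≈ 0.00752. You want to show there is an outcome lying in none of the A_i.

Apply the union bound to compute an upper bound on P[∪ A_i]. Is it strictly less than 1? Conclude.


Union bound: P[∪_{i=1}^{19} A_i] ≤ Σ_i P[A_i] ≤ 19·p = 19·(1/133) = 1/7.
Numerically: 1/7 ≈ 0.14286.
Is 1/7 < 1? YES.
Since P[∪ A_i] ≤ 1/7 < 1, the complement has P[∩ A_i^c] ≥ 1 − 1/7 = 6/7 > 0, so some outcome avoids every A_i.

19·p = 1/7 ≈ 0.14286; existence CERTIFIED by the union bound.


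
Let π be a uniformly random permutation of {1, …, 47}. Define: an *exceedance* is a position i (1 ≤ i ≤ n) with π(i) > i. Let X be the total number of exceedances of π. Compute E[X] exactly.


Write X = Σ_{i=1}^{47} X_i, where X_i = 1_{π(i) > i}.
For each fixed i, π(i) is uniform over {1, …, 47} (marginal of a uniform permutation), so P[π(i) > i] = (n − i)/n. Summing: Σ_{i=1}^{47} (n − i)/n = (0 + 1 + … + 46)/47 = 47(47 − 1)/(2·47) = (47 − 1)/2.
Hence E[X] = Σ_{i=1}^{47} (47 − i)/47 = 23 ≈ 23.0000.

E[X] = 23 = 23.0000.


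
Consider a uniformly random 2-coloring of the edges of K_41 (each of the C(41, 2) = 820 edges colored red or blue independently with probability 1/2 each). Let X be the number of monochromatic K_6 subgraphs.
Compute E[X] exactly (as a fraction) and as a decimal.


Let X = Σ_S X_S over the C(41, 6) = 4496388 subsets S of size 6, where X_S = 1 if the K_6 on S is monochromatic.
For a fixed S, the K_6 on S has C(6, 2) = 15 edges. P[all 15 edges red] = (1/2)^15, and likewise for blue, so P[monochromatic] = 2·(1/2)^15 = 2^{1 − 15} = 1/16384.
By linearity: E[X] = C(41, 6) · 2^{1 − 15} = 4496388 · 1/16384 = 1124097/4096.
Numerically: E[X] ≈ 274.4377.

E[X] = C(41,6)·2^(1−C(6,2)) = 1124097/4096 ≈ 274.4377.


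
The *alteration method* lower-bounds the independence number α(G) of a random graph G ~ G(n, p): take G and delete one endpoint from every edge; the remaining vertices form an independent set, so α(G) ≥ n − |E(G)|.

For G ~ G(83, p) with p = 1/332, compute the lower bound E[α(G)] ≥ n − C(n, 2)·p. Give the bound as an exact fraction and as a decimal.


E[|E(G)|] = C(83, 2)·p = 3403 · (1/332) = 41/4.
E[α(G)] ≥ n − E[|E(G)|] = 83 − 41/4 = 291/4.
Numerically: ≈ 72.750000.
(This is only a lower bound; the true E[α(G)] may be larger.)

E[α(G)] ≥ 291/4 ≈ 72.750000.


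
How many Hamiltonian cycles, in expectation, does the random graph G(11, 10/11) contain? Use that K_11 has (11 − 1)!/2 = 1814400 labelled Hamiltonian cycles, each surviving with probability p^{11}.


K_11 has (11 − 1)!/2 = 1814400 labelled Hamiltonian cycles.
For each such Hamiltonian cycle H, let X_H = 1 if all 11 edges of H are present in G. Then P[X_H = 1] = p^{11} = (10/11)^{11} = 100000000000/285311670611.
Summing the indicators: E[X] = Σ_H E[X_H] = 1814400 · p^{11} = 1814400 · 100000000000/285311670611 = 181440000000000000/285311670611.
Numerically: E[X] ≈ 6.359e+05.

E[X] = 1814400 · (10/11)^{11} = 181440000000000000/285311670611 ≈ 6.359e+05.


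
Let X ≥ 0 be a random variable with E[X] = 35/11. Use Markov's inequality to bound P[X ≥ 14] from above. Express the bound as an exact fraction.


μ = E[X] = 35/11, a = 14.
Markov: P[X ≥ 14] ≤ μ/a = (35/11)/14 = 5/22.
Numerically: ≈ 0.227.
(Since a = 14 > μ = 3.182, the bound 5/22 is < 1 and informative.)

P[X ≥ 14] ≤ 5/22 ≈ 0.227.


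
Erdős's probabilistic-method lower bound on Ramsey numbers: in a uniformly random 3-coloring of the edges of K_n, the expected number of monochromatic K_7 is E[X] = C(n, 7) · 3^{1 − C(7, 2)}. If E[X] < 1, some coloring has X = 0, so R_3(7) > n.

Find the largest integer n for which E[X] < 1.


We need C(n, 7) · 3^{1 − 21} < 1, i.e. C(n, 7) < 3^{21 − 1} = 3486784401.
Check values of n near the boundary:
  n = 78: C(78, 7) = 2641902120; 2641902120 < 3486784401? YES
  n = 79: C(79, 7) = 2898753715; 2898753715 < 3486784401? YES
  n = 80: C(80, 7) = 3176716400; 3176716400 < 3486784401? YES
  n = 81: C(81, 7) = 3477216600; 3477216600 < 3486784401? YES
  n = 82: C(82, 7) = 3801756816; 3801756816 < 3486784401? NO
  n = 83: C(83, 7) = 4151918628; 4151918628 < 3486784401? NO
  n = 84: C(84, 7) = 4529365776; 4529365776 < 3486784401? NO
The largest n with C(n, 7) < 3486784401 is n = 81 (where E[X] = 42928600/43046721 ≈ 0.9972560). Hence R_3(7) > 81, i.e. R_3(7) ≥ 82.

Largest n = 81; hence R_3(7) > 81.


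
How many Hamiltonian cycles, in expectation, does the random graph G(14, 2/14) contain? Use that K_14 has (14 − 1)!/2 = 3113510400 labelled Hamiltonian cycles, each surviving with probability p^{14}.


K_14 has (14 − 1)!/2 = 3113510400 labelled Hamiltonian cycles.
For each such Hamiltonian cycle H, let X_H = 1 if all 14 edges of H are present in G. Then P[X_H = 1] = p^{14} = (1/7)^{14} = 1/678223072849.
Summing the indicators: E[X] = Σ_H E[X_H] = 3113510400 · p^{14} = 3113510400 · 1/678223072849 = 444787200/96889010407.
Numerically: E[X] ≈ 0.00459069.

E[X] = 3113510400 · (1/7)^{14} = 444787200/96889010407 ≈ 0.00459069.


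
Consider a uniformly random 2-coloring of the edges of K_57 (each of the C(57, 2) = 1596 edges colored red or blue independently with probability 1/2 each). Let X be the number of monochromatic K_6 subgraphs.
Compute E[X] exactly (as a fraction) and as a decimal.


Let X = Σ_S X_S over the C(57, 6) = 36288252 subsets S of size 6, where X_S = 1 if the K_6 on S is monochromatic.
For a fixed S, the K_6 on S has C(6, 2) = 15 edges. P[all 15 edges red] = (1/2)^15, and likewise for blue, so P[monochromatic] = 2·(1/2)^15 = 2^{1 − 15} = 1/16384.
Summing: E[X] = C(57, 6) · 2^{1 − 15} = 36288252 · 1/16384 = 9072063/4096.
Numerically: E[X] ≈ 2214.859.

E[X] = C(57,6)·2^(1−C(6,2)) = 9072063/4096 ≈ 2214.859.


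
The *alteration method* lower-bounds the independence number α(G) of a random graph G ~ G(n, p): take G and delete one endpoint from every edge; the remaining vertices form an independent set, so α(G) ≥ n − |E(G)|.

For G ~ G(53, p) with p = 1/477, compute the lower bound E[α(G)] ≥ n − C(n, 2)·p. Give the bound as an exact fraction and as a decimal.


E[|E(G)|] = C(53, 2)·p = 1378 · (1/477) = 26/9.
E[α(G)] ≥ n − E[|E(G)|] = 53 − 26/9 = 451/9.
Numerically: ≈ 50.11111.
(This is only a lower bound; the true E[α(G)] may be larger.)

E[α(G)] ≥ 451/9 ≈ 50.11111.


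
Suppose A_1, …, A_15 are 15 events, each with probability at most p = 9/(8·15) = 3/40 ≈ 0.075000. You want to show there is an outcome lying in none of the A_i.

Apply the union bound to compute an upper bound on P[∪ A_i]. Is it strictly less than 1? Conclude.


Union bound: P[∪_{i=1}^{15} A_i] ≤ Σ_i P[A_i] ≤ 15·p = 15·(3/40) = 9/8.
Numerically: 9/8 ≈ 1.125000.
Is 9/8 < 1? NO.
Since the bound 9/8 is ≥ 1, the union bound is uninformative here; it does NOT by itself certify existence.

15·p = 9/8 ≈ 1.125000; existence NOT certified by the union bound.


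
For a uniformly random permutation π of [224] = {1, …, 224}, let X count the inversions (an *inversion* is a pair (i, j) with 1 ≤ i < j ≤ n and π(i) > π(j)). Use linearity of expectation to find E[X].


Write X = Σ X_I over the C(224, 2) = 24976 pairs i < j, with X_I the indicator of one inversion.
There are 24976 indicators.
For each fixed pair i < j, the values π(i) and π(j) are two distinct elements of {1, …, 224} in uniformly random order; by symmetry P[π(i) > π(j)] = 1/2.
By linearity: E[X] = 24976 · (1/2) = C(224, 2) · (1/2) = 24976/2 = 12488 ≈ 12488.00000.

E[X] = 12488 = 12488.00000.


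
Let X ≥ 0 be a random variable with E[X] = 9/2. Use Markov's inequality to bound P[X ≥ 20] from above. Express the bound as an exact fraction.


μ = E[X] = 9/2, a = 20.
Markov: P[X ≥ 20] ≤ μ/a = (9/2)/20 = 9/40.
Numerically: ≈ 0.22500.
(Since a = 20 > μ = 4.50000, the bound 9/40 is < 1 and informative.)

P[X ≥ 20] ≤ 9/40 ≈ 0.22500.


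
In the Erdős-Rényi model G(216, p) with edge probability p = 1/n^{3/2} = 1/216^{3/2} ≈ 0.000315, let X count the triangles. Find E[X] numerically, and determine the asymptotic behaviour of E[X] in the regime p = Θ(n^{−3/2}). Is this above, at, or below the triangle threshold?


Number of potential triangles: C(216, 3) = 1656360.
Each occurs with probability p³ ≈ (0.000315)³ ≈ 3.125778e-11.
By linearity: E[X] = C(216, 3)·p³ ≈ 1656360 · 3.125778e-11 ≈ 0.0001.
Since α = 3/2 > 1, p = c/n^{3/2} = o(1/n) is below the triangle threshold p ~ 1/n. Asymptotically E[X] ~ (c³/6)·n^{3(1−α)} = (1³/6)·n^{-1.5} → 0, so by Markov's inequality G has no triangles w.h.p.

E[X] ≈ 0.0001; in regime p = Θ(1/n^{3/2}) E[X] tends to 0 (below the triangle threshold p ~ 1/n).


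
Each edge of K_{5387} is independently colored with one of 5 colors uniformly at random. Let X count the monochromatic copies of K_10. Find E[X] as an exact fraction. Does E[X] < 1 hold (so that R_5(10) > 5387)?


E[X] = C(5387, 10) · 5^{1 − 45} = 5624406917627224603154306376491 · 5^{−44} = 5624406917627224603154306376491/5684341886080801486968994140625.
As a reduced fraction: E[X] = 5624406917627224603154306376491/5684341886080801486968994140625 ≈ 0.9895.
Is E[X] < 1? YES.
Since E[X] < 1, there exists a 5-coloring of K_{5387} with no monochromatic K_10; hence R_5(10) > 5387.

E[X] = 5624406917627224603154306376491/5684341886080801486968994140625 ≈ 0.9895; E[X] < 1, so R_5(10) > 5387.


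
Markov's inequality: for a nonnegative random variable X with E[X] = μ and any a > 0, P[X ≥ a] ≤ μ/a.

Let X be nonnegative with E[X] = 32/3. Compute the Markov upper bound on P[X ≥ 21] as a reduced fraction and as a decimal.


μ = E[X] = 32/3, a = 21.
Markov: P[X ≥ 21] ≤ μ/a = (32/3)/21 = 32/63.
Numerically: ≈ 0.507937.
(Since a = 21 > μ = 10.666667, the bound 32/63 is < 1 and informative.)

P[X ≥ 21] ≤ 32/63 ≈ 0.507937.


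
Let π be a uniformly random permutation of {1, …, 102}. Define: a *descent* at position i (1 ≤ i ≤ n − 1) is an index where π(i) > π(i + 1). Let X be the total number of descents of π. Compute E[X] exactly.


Write X = Σ X_I over i = 1, …, 101, with X_I the indicator of one descent.
There are 101 indicators.
For each fixed i, the pair (π(i), π(i+1)) is a uniformly random ordered pair of distinct values from {1, …, 102}; by symmetry P[π(i) > π(i+1)] = 1/2.
By linearity: E[X] = 101 · (1/2) = (102 − 1) · (1/2) = 101/2 ≈ 50.50000.

E[X] = 101/2 = 50.50000.


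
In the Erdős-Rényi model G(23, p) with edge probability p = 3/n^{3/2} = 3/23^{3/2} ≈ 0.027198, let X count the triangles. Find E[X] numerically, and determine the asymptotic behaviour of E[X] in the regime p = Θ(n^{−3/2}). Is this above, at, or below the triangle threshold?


Number of potential triangles: C(23, 3) = 1771.
Each occurs with probability p³ ≈ (0.027198)³ ≈ 2.0118171e-05.
By linearity: E[X] = C(23, 3)·p³ ≈ 1771 · 2.0118171e-05 ≈ 0.03563.
Since α = 3/2 > 1, p = c/n^{3/2} = o(1/n) is below the triangle threshold p ~ 1/n. Asymptotically E[X] ~ (c³/6)·n^{3(1−α)} = (3³/6)·n^{-1.5} → 0, so by Markov's inequality G has no triangles w.h.p.

E[X] ≈ 0.03563; in regime p = Θ(1/n^{3/2}) E[X] tends to 0 (below the triangle threshold p ~ 1/n).


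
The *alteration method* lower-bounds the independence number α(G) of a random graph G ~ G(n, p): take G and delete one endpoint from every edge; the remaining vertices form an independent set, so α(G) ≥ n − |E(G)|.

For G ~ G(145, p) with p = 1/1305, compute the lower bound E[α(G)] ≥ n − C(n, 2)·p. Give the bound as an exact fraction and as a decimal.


E[|E(G)|] = C(145, 2)·p = 10440 · (1/1305) = 8.
E[α(G)] ≥ n − E[|E(G)|] = 145 − 8 = 137.
Numerically: ≈ 137.000.
(This is only a lower bound; the true E[α(G)] may be larger.)

E[α(G)] ≥ 137 ≈ 137.000.


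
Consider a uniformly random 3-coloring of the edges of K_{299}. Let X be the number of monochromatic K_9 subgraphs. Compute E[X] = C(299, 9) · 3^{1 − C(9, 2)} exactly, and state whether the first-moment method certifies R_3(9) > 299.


E[X] = C(299, 9) · 3^{1 − 36} = 46610674441390059 · 3^{−35} = 46610674441390059/50031545098999707.
As a reduced fraction: E[X] = 15536891480463353/16677181699666569 ≈ 0.93163.
Is E[X] < 1? YES.
Since E[X] < 1, there exists a 3-coloring of K_{299} with no monochromatic K_9; hence R_3(9) > 299.

E[X] = 15536891480463353/16677181699666569 ≈ 0.93163; E[X] < 1, so R_3(9) > 299.


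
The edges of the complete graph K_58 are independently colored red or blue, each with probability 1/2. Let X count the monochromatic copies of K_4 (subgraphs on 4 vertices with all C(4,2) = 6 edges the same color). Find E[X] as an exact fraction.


Let X = Σ_S X_S over the C(58, 4) = 424270 subsets S of size 4, where X_S = 1 if the K_4 on S is monochromatic.
For a fixed S, the K_4 on S has C(4, 2) = 6 edges. P[all 6 edges red] = (1/2)^6, and likewise for blue, so P[monochromatic] = 2·(1/2)^6 = 2^{1 − 6} = 1/32.
By linearity of expectation: E[X] = C(58, 4) · 2^{1 − 6} = 424270 · 1/32 = 212135/16.
Numerically: E[X] ≈ 13258.437500.

E[X] = C(58,4)·2^(1−C(4,2)) = 212135/16 ≈ 13258.437500.


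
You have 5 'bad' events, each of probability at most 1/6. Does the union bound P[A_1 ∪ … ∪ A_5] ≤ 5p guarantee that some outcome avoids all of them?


Union bound: P[∪_{i=1}^{5} A_i] ≤ Σ_i P[A_i] ≤ 5·p = 5·(1/6) = 5/6.
Numerically: 5/6 ≈ 0.833333.
Is 5/6 < 1? YES.
Since P[∪ A_i] ≤ 5/6 < 1, the complement has P[∩ A_i^c] ≥ 1 − 5/6 = 1/6 > 0, so some outcome avoids every A_i.

5·p = 5/6 ≈ 0.833333; existence CERTIFIED by the union bound.


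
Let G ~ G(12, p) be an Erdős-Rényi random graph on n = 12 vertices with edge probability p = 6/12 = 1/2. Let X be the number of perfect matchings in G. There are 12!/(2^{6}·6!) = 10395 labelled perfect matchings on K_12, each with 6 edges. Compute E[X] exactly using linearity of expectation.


K_12 has 12!/(2^{6}·6!) = 10395 labelled perfect matchings.
For each such perfect matching H, let X_H = 1 if all 6 edges of H are present in G. Then P[X_H = 1] = p^{6} = (1/2)^{6} = 1/64.
By linearity: E[X] = Σ_H E[X_H] = 10395 · p^{6} = 10395 · 1/64 = 10395/64.
Numerically: E[X] ≈ 162.42.

E[X] = 10395 · (1/2)^{6} = 10395/64 ≈ 162.42.


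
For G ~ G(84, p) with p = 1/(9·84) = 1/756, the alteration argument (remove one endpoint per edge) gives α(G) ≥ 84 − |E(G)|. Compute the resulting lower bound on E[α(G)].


E[|E(G)|] = C(84, 2)·p = 3486 · (1/756) = 83/18.
E[α(G)] ≥ n − E[|E(G)|] = 84 − 83/18 = 1429/18.
Numerically: ≈ 79.389.
(This is only a lower bound; the true E[α(G)] may be larger.)

E[α(G)] ≥ 1429/18 ≈ 79.389.


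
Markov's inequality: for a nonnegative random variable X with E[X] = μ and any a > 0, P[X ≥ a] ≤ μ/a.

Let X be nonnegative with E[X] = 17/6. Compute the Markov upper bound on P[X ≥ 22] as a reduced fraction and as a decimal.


μ = E[X] = 17/6, a = 22.
Markov: P[X ≥ 22] ≤ μ/a = (17/6)/22 = 17/132.
Numerically: ≈ 0.129.
(Since a = 22 > μ = 2.833, the bound 17/132 is < 1 and informative.)

P[X ≥ 22] ≤ 17/132 ≈ 0.129.


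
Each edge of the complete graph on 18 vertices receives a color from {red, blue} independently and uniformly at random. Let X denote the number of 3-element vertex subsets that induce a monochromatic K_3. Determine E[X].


Let X = Σ_S X_S over the C(18, 3) = 816 subsets S of size 3, where X_S = 1 if the K_3 on S is monochromatic.
For a fixed S, the K_3 on S has C(3, 2) = 3 edges. P[all 3 edges red] = (1/2)^3, and likewise for blue, so P[monochromatic] = 2·(1/2)^3 = 2^{1 − 3} = 1/4.
By linearity: E[X] = C(18, 3) · 2^{1 − 3} = 816 · 1/4 = 204.
Numerically: E[X] ≈ 204.00000.

E[X] = C(18,3)·2^(1−C(3,2)) = 204 ≈ 204.00000.


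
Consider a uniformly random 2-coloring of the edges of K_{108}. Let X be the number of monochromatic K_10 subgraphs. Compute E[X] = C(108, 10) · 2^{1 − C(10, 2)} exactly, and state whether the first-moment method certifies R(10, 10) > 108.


E[X] = C(108, 10) · 2^{1 − 45} = 38722819230810 · 2^{−44} = 38722819230810/17592186044416.
As a reduced fraction: E[X] = 19361409615405/8796093022208 ≈ 2.2011.
Is E[X] < 1? NO.
Since E[X] ≥ 1, the first-moment bound is inconclusive at n = 108; it does NOT by itself certify R(10, 10) > 108.

E[X] = 19361409615405/8796093022208 ≈ 2.2011; E[X] ≥ 1; first-moment method inconclusive here.


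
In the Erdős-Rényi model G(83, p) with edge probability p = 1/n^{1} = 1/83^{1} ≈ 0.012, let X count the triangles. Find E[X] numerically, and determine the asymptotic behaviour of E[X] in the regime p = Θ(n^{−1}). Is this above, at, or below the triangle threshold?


Number of potential triangles: C(83, 3) = 91881.
Each occurs with probability p³ ≈ (0.012)³ ≈ 1.74890e-06.
By linearity: E[X] = C(83, 3)·p³ ≈ 91881 · 1.74890e-06 ≈ 0.161.
Here α = 1, so p = 1/n is exactly at the triangle threshold p ~ 1/n. Asymptotically E[X] → c³/6 = 1³/6 = 1/6 ≈ 0.167, a bounded constant. In this regime the triangle count is asymptotically Poisson(c³/6).

E[X] ≈ 0.161; in regime p = Θ(1/n^{1}) E[X] stays bounded (at the triangle threshold p ~ 1/n).


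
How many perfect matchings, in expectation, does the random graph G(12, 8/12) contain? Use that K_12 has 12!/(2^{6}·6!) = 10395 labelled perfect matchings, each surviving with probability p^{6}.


K_12 has 12!/(2^{6}·6!) = 10395 labelled perfect matchings.
For each such perfect matching H, let X_H = 1 if all 6 edges of H are present in G. Then P[X_H = 1] = p^{6} = (2/3)^{6} = 64/729.
Summing the indicators: E[X] = Σ_H E[X_H] = 10395 · p^{6} = 10395 · 64/729 = 24640/27.
Numerically: E[X] ≈ 913.

E[X] = 10395 · (2/3)^{6} = 24640/27 ≈ 913.


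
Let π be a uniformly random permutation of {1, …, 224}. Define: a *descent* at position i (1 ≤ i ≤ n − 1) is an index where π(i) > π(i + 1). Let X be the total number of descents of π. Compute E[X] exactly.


Write X = Σ X_I over i = 1, …, 223, with X_I the indicator of one descent.
There are 223 indicators.
For each fixed i, the pair (π(i), π(i+1)) is a uniformly random ordered pair of distinct values from {1, …, 224}; by symmetry P[π(i) > π(i+1)] = 1/2.
By linearity: E[X] = 223 · (1/2) = (224 − 1) · (1/2) = 223/2 ≈ 111.500.

E[X] = 223/2 = 111.500.


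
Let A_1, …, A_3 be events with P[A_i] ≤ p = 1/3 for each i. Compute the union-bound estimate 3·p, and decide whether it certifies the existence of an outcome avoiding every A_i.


Union bound: P[∪_{i=1}^{3} A_i] ≤ Σ_i P[A_i] ≤ 3·p = 3·(1/3) = 1.
Numerically: 1 ≈ 1.00000.
Is 1 < 1? NO.
Since the bound 1 is ≥ 1, the union bound is uninformative here; it does NOT by itself certify existence.

3·p = 1 ≈ 1.00000; existence NOT certified by the union bound.


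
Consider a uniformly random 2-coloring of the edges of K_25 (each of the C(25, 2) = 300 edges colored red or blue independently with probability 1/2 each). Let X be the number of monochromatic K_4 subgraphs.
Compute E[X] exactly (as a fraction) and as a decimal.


Let X = Σ_S X_S over the C(25, 4) = 12650 subsets S of size 4, where X_S = 1 if the K_4 on S is monochromatic.
For a fixed S, the K_4 on S has C(4, 2) = 6 edges. P[all 6 edges red] = (1/2)^6, and likewise for blue, so P[monochromatic] = 2·(1/2)^6 = 2^{1 − 6} = 1/32.
By linearity: E[X] = C(25, 4) · 2^{1 − 6} = 12650 · 1/32 = 6325/16.
Numerically: E[X] ≈ 395.312500.

E[X] = C(25,4)·2^(1−C(4,2)) = 6325/16 ≈ 395.312500.


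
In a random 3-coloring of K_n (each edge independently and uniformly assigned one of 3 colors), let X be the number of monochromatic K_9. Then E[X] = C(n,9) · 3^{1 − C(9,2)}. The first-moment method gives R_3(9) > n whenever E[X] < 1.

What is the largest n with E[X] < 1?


We need C(n, 9) · 3^{1 − 36} < 1, i.e. C(n, 9) < 3^{36 − 1} = 50031545098999707.
Check values of n near the boundary:
  n = 297: C(297, 9) = 43842345008337645; 43842345008337645 < 50031545098999707? YES
  n = 298: C(298, 9) = 45207677551849890; 45207677551849890 < 50031545098999707? YES
  n = 299: C(299, 9) = 46610674441390059; 46610674441390059 < 50031545098999707? YES
  n = 300: C(300, 9) = 48052241692154700; 48052241692154700 < 50031545098999707? YES
  n = 301: C(301, 9) = 49533303936090975; 49533303936090975 < 50031545098999707? YES
  n = 302: C(302, 9) = 51054804739588650; 51054804739588650 < 50031545098999707? NO
  n = 303: C(303, 9) = 52617706925494425; 52617706925494425 < 50031545098999707? NO
The largest n with C(n, 9) < 50031545098999707 is n = 301 (where E[X] = 16511101312030325/16677181699666569 ≈ 0.9900415). Hence R_3(9) > 301, i.e. R_3(9) ≥ 302.

Largest n = 301; hence R_3(9) > 301.


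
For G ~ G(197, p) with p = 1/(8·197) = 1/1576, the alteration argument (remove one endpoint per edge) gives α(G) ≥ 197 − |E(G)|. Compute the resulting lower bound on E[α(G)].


E[|E(G)|] = C(197, 2)·p = 19306 · (1/1576) = 49/4.
E[α(G)] ≥ n − E[|E(G)|] = 197 − 49/4 = 739/4.
Numerically: ≈ 184.750000.
(This is only a lower bound; the true E[α(G)] may be larger.)

E[α(G)] ≥ 739/4 ≈ 184.750000.


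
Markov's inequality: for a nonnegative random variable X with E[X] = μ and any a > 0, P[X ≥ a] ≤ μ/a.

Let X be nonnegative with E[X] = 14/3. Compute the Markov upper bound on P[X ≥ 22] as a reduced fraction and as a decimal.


μ = E[X] = 14/3, a = 22.
Markov: P[X ≥ 22] ≤ μ/a = (14/3)/22 = 7/33.
Numerically: ≈ 0.2121.
(Since a = 22 > μ = 4.6667, the bound 7/33 is < 1 and informative.)

P[X ≥ 22] ≤ 7/33 ≈ 0.2121.


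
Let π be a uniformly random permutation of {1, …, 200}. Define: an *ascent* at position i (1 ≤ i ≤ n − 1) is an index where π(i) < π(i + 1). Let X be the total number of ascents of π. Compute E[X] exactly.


Write X = Σ X_I over i = 1, …, 199, with X_I the indicator of one ascent.
There are 199 indicators.
For each fixed i, the pair (π(i), π(i+1)) is a uniformly random ordered pair of distinct values from {1, …, 200}; by symmetry P[π(i) < π(i+1)] = 1/2.
By linearity: E[X] = 199 · (1/2) = (200 − 1) · (1/2) = 199/2 ≈ 99.500.

E[X] = 199/2 = 99.500.


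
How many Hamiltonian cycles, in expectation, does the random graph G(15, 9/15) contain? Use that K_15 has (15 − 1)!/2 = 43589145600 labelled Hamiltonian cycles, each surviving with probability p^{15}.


K_15 has (15 − 1)!/2 = 43589145600 labelled Hamiltonian cycles.
For each such Hamiltonian cycle H, let X_H = 1 if all 15 edges of H are present in G. Then P[X_H = 1] = p^{15} = (3/5)^{15} = 14348907/30517578125.
Summing the indicators: E[X] = Σ_H E[X_H] = 43589145600 · p^{15} = 43589145600 · 14348907/30517578125 = 25018263856954368/1220703125.
Numerically: E[X] ≈ 2.0495e+07.

E[X] = 43589145600 · (3/5)^{15} = 25018263856954368/1220703125 ≈ 2.0495e+07.


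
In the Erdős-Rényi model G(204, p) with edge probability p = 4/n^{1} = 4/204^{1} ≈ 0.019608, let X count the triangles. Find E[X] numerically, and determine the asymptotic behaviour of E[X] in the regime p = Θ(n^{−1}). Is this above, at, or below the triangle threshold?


Number of potential triangles: C(204, 3) = 1394204.
Each occurs with probability p³ ≈ (0.019608)³ ≈ 7.5385787e-06.
By linearity: E[X] = C(204, 3)·p³ ≈ 1394204 · 7.5385787e-06 ≈ 10.51032.
Here α = 1, so p = 4/n is exactly at the triangle threshold p ~ 1/n. Asymptotically E[X] → c³/6 = 4³/6 = 32/3 ≈ 10.66667, a bounded constant. In this regime the triangle count is asymptotically Poisson(c³/6).

E[X] ≈ 10.51032; in regime p = Θ(1/n^{1}) E[X] stays bounded (at the triangle threshold p ~ 1/n).


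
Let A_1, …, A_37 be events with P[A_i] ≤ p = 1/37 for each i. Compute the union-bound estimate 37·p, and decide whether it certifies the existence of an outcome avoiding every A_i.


Union bound: P[∪_{i=1}^{37} A_i] ≤ Σ_i P[A_i] ≤ 37·p = 37·(1/37) = 1.
Numerically: 1 ≈ 1.00000.
Is 1 < 1? NO.
Since the bound 1 is ≥ 1, the union bound is uninformative here; it does NOT by itself certify existence.

37·p = 1 ≈ 1.00000; existence NOT certified by the union bound.


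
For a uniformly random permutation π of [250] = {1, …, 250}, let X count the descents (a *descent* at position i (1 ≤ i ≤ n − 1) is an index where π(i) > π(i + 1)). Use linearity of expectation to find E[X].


Write X = Σ X_I over i = 1, …, 249, with X_I the indicator of one descent.
There are 249 indicators.
For each fixed i, the pair (π(i), π(i+1)) is a uniformly random ordered pair of distinct values from {1, …, 250}; by symmetry P[π(i) > π(i+1)] = 1/2.
By linearity: E[X] = 249 · (1/2) = (250 − 1) · (1/2) = 249/2 ≈ 124.500000.

E[X] = 249/2 = 124.500000.


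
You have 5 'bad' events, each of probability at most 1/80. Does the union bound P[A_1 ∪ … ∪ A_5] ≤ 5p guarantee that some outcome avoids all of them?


Union bound: P[∪_{i=1}^{5} A_i] ≤ Σ_i P[A_i] ≤ 5·p = 5·(1/80) = 1/16.
Numerically: 1/16 ≈ 0.06250.
Is 1/16 < 1? YES.
Since P[∪ A_i] ≤ 1/16 < 1, the complement has P[∩ A_i^c] ≥ 1 − 1/16 = 15/16 > 0, so some outcome avoids every A_i.

5·p = 1/16 ≈ 0.06250; existence CERTIFIED by the union bound.


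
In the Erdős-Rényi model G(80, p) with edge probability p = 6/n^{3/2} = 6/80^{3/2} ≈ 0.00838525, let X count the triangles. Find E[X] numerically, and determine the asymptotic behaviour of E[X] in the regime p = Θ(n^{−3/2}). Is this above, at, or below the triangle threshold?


Number of potential triangles: C(80, 3) = 82160.
Each occurs with probability p³ ≈ (0.00838525)³ ≈ 5.89588236e-07.
By linearity: E[X] = C(80, 3)·p³ ≈ 82160 · 5.89588236e-07 ≈ 0.048441.
Since α = 3/2 > 1, p = c/n^{3/2} = o(1/n) is below the triangle threshold p ~ 1/n. Asymptotically E[X] ~ (c³/6)·n^{3(1−α)} = (6³/6)·n^{-1.5} → 0, so by Markov's inequality G has no triangles w.h.p.

E[X] ≈ 0.048441; in regime p = Θ(1/n^{3/2}) E[X] tends to 0 (below the triangle threshold p ~ 1/n).


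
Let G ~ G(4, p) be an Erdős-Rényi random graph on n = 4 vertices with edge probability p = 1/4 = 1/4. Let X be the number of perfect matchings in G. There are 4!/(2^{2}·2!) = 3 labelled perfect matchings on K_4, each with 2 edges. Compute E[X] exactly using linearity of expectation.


K_4 has 4!/(2^{2}·2!) = 3 labelled perfect matchings.
For each such perfect matching H, let X_H = 1 if all 2 edges of H are present in G. Then P[X_H = 1] = p^{2} = (1/4)^{2} = 1/16.
By linearity of expectation: E[X] = Σ_H E[X_H] = 3 · p^{2} = 3 · 1/16 = 3/16.
Numerically: E[X] ≈ 0.1875.

E[X] = 3 · (1/4)^{2} = 3/16 ≈ 0.1875.


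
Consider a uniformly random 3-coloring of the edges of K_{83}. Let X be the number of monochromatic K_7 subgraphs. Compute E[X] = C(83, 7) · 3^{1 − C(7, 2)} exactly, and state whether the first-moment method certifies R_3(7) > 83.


E[X] = C(83, 7) · 3^{1 − 21} = 4151918628 · 3^{−20} = 4151918628/3486784401.
As a reduced fraction: E[X] = 153774764/129140163 ≈ 1.1907586.
Is E[X] < 1? NO.
Since E[X] ≥ 1, the first-moment bound is inconclusive at n = 83; it does NOT by itself certify R_3(7) > 83.

E[X] = 153774764/129140163 ≈ 1.1907586; E[X] ≥ 1; first-moment method inconclusive here.


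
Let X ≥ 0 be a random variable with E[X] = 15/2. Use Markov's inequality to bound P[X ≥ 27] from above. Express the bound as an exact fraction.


μ = E[X] = 15/2, a = 27.
Markov: P[X ≥ 27] ≤ μ/a = (15/2)/27 = 5/18.
Numerically: ≈ 0.277778.
(Since a = 27 > μ = 7.500000, the bound 5/18 is < 1 and informative.)

P[X ≥ 27] ≤ 5/18 ≈ 0.277778.


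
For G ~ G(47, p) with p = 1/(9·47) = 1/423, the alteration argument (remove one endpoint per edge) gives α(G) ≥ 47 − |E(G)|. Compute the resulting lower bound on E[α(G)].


E[|E(G)|] = C(47, 2)·p = 1081 · (1/423) = 23/9.
E[α(G)] ≥ n − E[|E(G)|] = 47 − 23/9 = 400/9.
Numerically: ≈ 44.444.
(This is only a lower bound; the true E[α(G)] may be larger.)

E[α(G)] ≥ 400/9 ≈ 44.444.


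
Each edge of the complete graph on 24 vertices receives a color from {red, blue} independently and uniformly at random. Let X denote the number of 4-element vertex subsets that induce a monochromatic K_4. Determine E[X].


Let X = Σ_S X_S over the C(24, 4) = 10626 subsets S of size 4, where X_S = 1 if the K_4 on S is monochromatic.
For a fixed S, the K_4 on S has C(4, 2) = 6 edges. P[all 6 edges red] = (1/2)^6, and likewise for blue, so P[monochromatic] = 2·(1/2)^6 = 2^{1 − 6} = 1/32.
Summing: E[X] = C(24, 4) · 2^{1 − 6} = 10626 · 1/32 = 5313/16.
Numerically: E[X] ≈ 332.062500.

E[X] = C(24,4)·2^(1−C(4,2)) = 5313/16 ≈ 332.062500.


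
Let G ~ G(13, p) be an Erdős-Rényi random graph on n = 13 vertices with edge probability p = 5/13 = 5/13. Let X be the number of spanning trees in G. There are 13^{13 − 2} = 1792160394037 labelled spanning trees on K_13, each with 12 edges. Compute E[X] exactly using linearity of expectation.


K_13 has 13^{13 − 2} = 1792160394037 labelled spanning trees.
For each such spanning tree H, let X_H = 1 if all 12 edges of H are present in G. Then P[X_H = 1] = p^{12} = (5/13)^{12} = 244140625/23298085122481.
By linearity of expectation: E[X] = Σ_H E[X_H] = 1792160394037 · p^{12} = 1792160394037 · 244140625/23298085122481 = 244140625/13.
Numerically: E[X] ≈ 1.878e+07.

E[X] = 1792160394037 · (5/13)^{12} = 244140625/13 ≈ 1.878e+07.


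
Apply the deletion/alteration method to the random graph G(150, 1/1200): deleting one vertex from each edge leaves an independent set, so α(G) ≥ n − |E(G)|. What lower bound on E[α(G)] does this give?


E[|E(G)|] = C(150, 2)·p = 11175 · (1/1200) = 149/16.
E[α(G)] ≥ n − E[|E(G)|] = 150 − 149/16 = 2251/16.
Numerically: ≈ 140.6875.
(This is only a lower bound; the true E[α(G)] may be larger.)

E[α(G)] ≥ 2251/16 ≈ 140.6875.


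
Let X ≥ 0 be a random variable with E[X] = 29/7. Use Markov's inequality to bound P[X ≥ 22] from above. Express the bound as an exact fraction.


μ = E[X] = 29/7, a = 22.
Markov: P[X ≥ 22] ≤ μ/a = (29/7)/22 = 29/154.
Numerically: ≈ 0.188.
(Since a = 22 > μ = 4.143, the bound 29/154 is < 1 and informative.)

P[X ≥ 22] ≤ 29/154 ≈ 0.188.


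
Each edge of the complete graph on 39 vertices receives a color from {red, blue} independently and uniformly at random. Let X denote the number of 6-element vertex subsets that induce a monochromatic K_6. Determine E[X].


Let X = Σ_S X_S over the C(39, 6) = 3262623 subsets S of size 6, where X_S = 1 if the K_6 on S is monochromatic.
For a fixed S, the K_6 on S has C(6, 2) = 15 edges. P[all 15 edges red] = (1/2)^15, and likewise for blue, so P[monochromatic] = 2·(1/2)^15 = 2^{1 − 15} = 1/16384.
Summing: E[X] = C(39, 6) · 2^{1 − 15} = 3262623 · 1/16384 = 3262623/16384.
Numerically: E[X] ≈ 199.134705.

E[X] = C(39,6)·2^(1−C(6,2)) = 3262623/16384 ≈ 199.134705.


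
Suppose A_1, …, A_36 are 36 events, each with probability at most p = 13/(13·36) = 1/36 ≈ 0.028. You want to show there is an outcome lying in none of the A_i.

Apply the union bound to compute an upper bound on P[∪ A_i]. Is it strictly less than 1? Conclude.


Union bound: P[∪_{i=1}^{36} A_i] ≤ Σ_i P[A_i] ≤ 36·p = 36·(1/36) = 1.
Numerically: 1 ≈ 1.000.
Is 1 < 1? NO.
Since the bound 1 is ≥ 1, the union bound is uninformative here; it does NOT by itself certify existence.

36·p = 1 ≈ 1.000; existence NOT certified by the union bound.
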